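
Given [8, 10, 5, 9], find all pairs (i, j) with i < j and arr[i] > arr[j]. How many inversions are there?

Finding inversions in [8, 10, 5, 9]:

(0, 2): arr[0]=8 > arr[2]=5
(1, 2): arr[1]=10 > arr[2]=5
(1, 3): arr[1]=10 > arr[3]=9

Total inversions: 3

The array has 3 inversion(s): (0,2), (1,2), (1,3). Each pair (i,j) satisfies i < j and arr[i] > arr[j].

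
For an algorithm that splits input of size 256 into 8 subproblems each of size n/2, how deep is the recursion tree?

For divide and conquer with division factor 2:

Problem sizes at each level:
Level 0: 256
Level 1: 128
Level 2: 64
Level 3: 32
Level 4: 16
Level 5: 8
Level 6: 4
Level 7: 2
Level 8: 1

The root is level 0 and the size-1 base case is level 8 (the tree spans levels 0 through 8, i.e. 9 levels counting the root), so the depth is the number of divisions: log_2(256) = 8

The recursion tree depth is log_2(256) = 8. At each level, the problem size is divided by 2, so it takes 8 divisions to reduce to a base case of size 1. The algorithm makes 8 recursive calls at each level.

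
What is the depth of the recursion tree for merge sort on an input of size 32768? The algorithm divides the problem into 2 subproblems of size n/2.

For divide and conquer with division factor 2:

Problem sizes at each level:
Level 0: 32768
Level 1: 16384
Level 2: 8192
Level 3: 4096
Level 4: 2048
Level 5: 1024
Level 6: 512
Level 7: 256
Level 8: 128
Level 9: 64
Level 10: 32
Level 11: 16
Level 12: 8
Level 13: 4
Level 14: 2
Level 15: 1

The root is level 0 and the size-1 base case is level 15 (the tree spans levels 0 through 15, i.e. 16 levels counting the root), so the depth is the number of divisions: log_2(32768) = 15

The recursion tree depth is log_2(32768) = 15. At each level, the problem size is divided by 2, so it takes 15 divisions to reduce to a base case of size 1. The algorithm makes 2 recursive calls at each level.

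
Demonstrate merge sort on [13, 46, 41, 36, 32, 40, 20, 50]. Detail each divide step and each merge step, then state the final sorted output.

Merge sort trace:

Split: [13, 46, 41, 36, 32, 40, 20, 50] -> [13, 46, 41, 36] and [32, 40, 20, 50]
  Split: [13, 46, 41, 36] -> [13, 46] and [41, 36]
    Split: [13, 46] -> [13] and [46]
    Merge: [13] + [46] -> [13, 46]
    Split: [41, 36] -> [41] and [36]
    Merge: [41] + [36] -> [36, 41]
  Merge: [13, 46] + [36, 41] -> [13, 36, 41, 46]
  Split: [32, 40, 20, 50] -> [32, 40] and [20, 50]
    Split: [32, 40] -> [32] and [40]
    Merge: [32] + [40] -> [32, 40]
    Split: [20, 50] -> [20] and [50]
    Merge: [20] + [50] -> [20, 50]
  Merge: [32, 40] + [20, 50] -> [20, 32, 40, 50]
Merge: [13, 36, 41, 46] + [20, 32, 40, 50] -> [13, 20, 32, 36, 40, 41, 46, 50]

Final sorted array: [13, 20, 32, 36, 40, 41, 46, 50]

The merge sort proceeds by recursively splitting the array and merging sorted halves.
After all merges, the sorted array is [13, 20, 32, 36, 40, 41, 46, 50].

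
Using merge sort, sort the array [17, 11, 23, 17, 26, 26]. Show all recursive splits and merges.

Merge sort trace:

Split: [17, 11, 23, 17, 26, 26] -> [17, 11, 23] and [17, 26, 26]
  Split: [17, 11, 23] -> [17] and [11, 23]
    Split: [11, 23] -> [11] and [23]
    Merge: [11] + [23] -> [11, 23]
  Merge: [17] + [11, 23] -> [11, 17, 23]
  Split: [17, 26, 26] -> [17] and [26, 26]
    Split: [26, 26] -> [26] and [26]
    Merge: [26] + [26] -> [26, 26]
  Merge: [17] + [26, 26] -> [17, 26, 26]
Merge: [11, 17, 23] + [17, 26, 26] -> [11, 17, 17, 23, 26, 26]

Final sorted array: [11, 17, 17, 23, 26, 26]

The merge sort proceeds by recursively splitting the array and merging sorted halves.
After all merges, the sorted array is [11, 17, 17, 23, 26, 26].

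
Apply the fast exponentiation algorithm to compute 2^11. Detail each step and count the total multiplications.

Computing 2^11 by squaring (build up from 2^1; each line after the first costs one multiplication):

2^1 = 2
2^2 = (2^1)^2 = 2^2 = 4
2^4 = (2^2)^2 = 4^2 = 16
2^5 = 2 * 2^4 = 2 * 16 = 32
2^10 = (2^5)^2 = 32^2 = 1024
2^11 = 2 * 2^10 = 2 * 1024 = 2048

Result: 2048
Multiplications needed: 5 (5 lines after 2^1)

2^11 = 2048. Using exponentiation by squaring, this requires 5 multiplications. The key idea: if the exponent is even, square the half-power; if odd, multiply by the base once.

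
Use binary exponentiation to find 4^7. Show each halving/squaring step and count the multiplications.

Computing 4^7 by squaring (build up from 4^1; each line after the first costs one multiplication):

4^1 = 4
4^2 = (4^1)^2 = 4^2 = 16
4^3 = 4 * 4^2 = 4 * 16 = 64
4^6 = (4^3)^2 = 64^2 = 4096
4^7 = 4 * 4^6 = 4 * 4096 = 16384

Result: 16384
Multiplications needed: 4 (4 lines after 4^1)

4^7 = 16384. Using exponentiation by squaring, this requires 4 multiplications. The key idea: if the exponent is even, square the half-power; if odd, multiply by the base once.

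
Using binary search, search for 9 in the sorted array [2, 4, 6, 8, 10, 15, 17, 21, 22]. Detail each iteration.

Binary search for 9 in [2, 4, 6, 8, 10, 15, 17, 21, 22]:

lo=0, hi=8, mid=4, arr[mid]=10 -> 10 > 9, search left half
lo=0, hi=3, mid=1, arr[mid]=4 -> 4 < 9, search right half
lo=2, hi=3, mid=2, arr[mid]=6 -> 6 < 9, search right half
lo=3, hi=3, mid=3, arr[mid]=8 -> 8 < 9, search right half
lo=4 > hi=3, target 9 not found

Binary search determines that 9 is not in the array after 4 comparisons. The search space was exhausted without finding the target.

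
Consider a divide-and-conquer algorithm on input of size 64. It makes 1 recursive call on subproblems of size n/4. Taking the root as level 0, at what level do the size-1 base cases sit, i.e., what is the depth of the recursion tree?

For divide and conquer with division factor 4:

Problem sizes at each level:
Level 0: 64
Level 1: 16
Level 2: 4
Level 3: 1

The root is level 0 and the size-1 base case is level 3 (the tree spans levels 0 through 3, i.e. 4 levels counting the root), so the depth is the number of divisions: log_4(64) = 3

The recursion tree depth is log_4(64) = 3. At each level, the problem size is divided by 4, so it takes 3 divisions to reduce to a base case of size 1. The algorithm makes 1 recursive call at each level.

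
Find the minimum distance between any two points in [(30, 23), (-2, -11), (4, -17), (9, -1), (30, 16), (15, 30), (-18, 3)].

Computing all pairwise distances among 7 points:

d((30, 23), (-2, -11)) = 46.6905
d((30, 23), (4, -17)) = 47.7074
d((30, 23), (9, -1)) = 31.8904
d((30, 23), (30, 16)) = 7.0 <-- minimum
d((30, 23), (15, 30)) = 16.5529
d((30, 23), (-18, 3)) = 52.0
d((-2, -11), (4, -17)) = 8.4853
d((-2, -11), (9, -1)) = 14.8661
d((-2, -11), (30, 16)) = 41.8688
d((-2, -11), (15, 30)) = 44.3847
d((-2, -11), (-18, 3)) = 21.2603
d((4, -17), (9, -1)) = 16.7631
d((4, -17), (30, 16)) = 42.0119
d((4, -17), (15, 30)) = 48.2701
d((4, -17), (-18, 3)) = 29.7321
d((9, -1), (30, 16)) = 27.0185
d((9, -1), (15, 30)) = 31.5753
d((9, -1), (-18, 3)) = 27.2947
d((30, 16), (15, 30)) = 20.5183
d((30, 16), (-18, 3)) = 49.7293
d((15, 30), (-18, 3)) = 42.638

Closest pair: (30, 23) and (30, 16) with distance 7.0

The closest pair is (30, 23) and (30, 16) with Euclidean distance 7.0. For 7 points, brute-force pairwise comparison is shown above. For large n, the divide-and-conquer algorithm (sort by x, recurse on halves, check the dividing strip) achieves O(n log n).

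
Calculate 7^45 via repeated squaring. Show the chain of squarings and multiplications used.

Computing 7^45 by squaring (build up from 7^1; each line after the first costs one multiplication):

7^1 = 7
7^2 = (7^1)^2 = 7^2 = 49
7^4 = (7^2)^2 = 49^2 = 2401
7^5 = 7 * 7^4 = 7 * 2401 = 16807
7^10 = (7^5)^2 = 16807^2 = 282475249
7^11 = 7 * 7^10 = 7 * 282475249 = 1977326743
7^22 = (7^11)^2 = 1977326743^2 = 3909821048582988049
7^44 = (7^22)^2 = 3909821048582988049^2 = 15286700631942576193765185769276826401
7^45 = 7 * 7^44 = 7 * 15286700631942576193765185769276826401 = 107006904423598033356356300384937784807

Result: 107006904423598033356356300384937784807
Multiplications needed: 8 (8 lines after 7^1)

7^45 = 107006904423598033356356300384937784807. Using exponentiation by squaring, this requires 8 multiplications. The key idea: if the exponent is even, square the half-power; if odd, multiply by the base once.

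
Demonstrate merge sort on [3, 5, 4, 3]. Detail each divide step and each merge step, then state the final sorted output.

Merge sort trace:

Split: [3, 5, 4, 3] -> [3, 5] and [4, 3]
  Split: [3, 5] -> [3] and [5]
  Merge: [3] + [5] -> [3, 5]
  Split: [4, 3] -> [4] and [3]
  Merge: [4] + [3] -> [3, 4]
Merge: [3, 5] + [3, 4] -> [3, 3, 4, 5]

Final sorted array: [3, 3, 4, 5]

The merge sort proceeds by recursively splitting the array and merging sorted halves.
After all merges, the sorted array is [3, 3, 4, 5].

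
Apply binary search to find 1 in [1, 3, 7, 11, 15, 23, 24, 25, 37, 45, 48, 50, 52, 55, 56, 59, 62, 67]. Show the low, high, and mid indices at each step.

Binary search for 1 in [1, 3, 7, 11, 15, 23, 24, 25, 37, 45, 48, 50, 52, 55, 56, 59, 62, 67]:

lo=0, hi=17, mid=8, arr[mid]=37 -> 37 > 1, search left half
lo=0, hi=7, mid=3, arr[mid]=11 -> 11 > 1, search left half
lo=0, hi=2, mid=1, arr[mid]=3 -> 3 > 1, search left half
lo=0, hi=0, mid=0, arr[mid]=1 -> Found target at index 0!

Binary search finds 1 at index 0 after 4 comparisons. The search repeatedly halves the search space by comparing with the middle element.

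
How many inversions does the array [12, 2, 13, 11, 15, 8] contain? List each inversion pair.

Finding inversions in [12, 2, 13, 11, 15, 8]:

(0, 1): arr[0]=12 > arr[1]=2
(0, 3): arr[0]=12 > arr[3]=11
(0, 5): arr[0]=12 > arr[5]=8
(2, 3): arr[2]=13 > arr[3]=11
(2, 5): arr[2]=13 > arr[5]=8
(3, 5): arr[3]=11 > arr[5]=8
(4, 5): arr[4]=15 > arr[5]=8

Total inversions: 7

The array has 7 inversion(s): (0,1), (0,3), (0,5), (2,3), (2,5), (3,5), (4,5). Each pair (i,j) satisfies i < j and arr[i] > arr[j].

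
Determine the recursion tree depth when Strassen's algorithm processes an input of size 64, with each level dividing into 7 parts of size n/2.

For divide and conquer with division factor 2:

Problem sizes at each level:
Level 0: 64
Level 1: 32
Level 2: 16
Level 3: 8
Level 4: 4
Level 5: 2
Level 6: 1

The root is level 0 and the size-1 base case is level 6 (the tree spans levels 0 through 6, i.e. 7 levels counting the root), so the depth is the number of divisions: log_2(64) = 6

The recursion tree depth is log_2(64) = 6. At each level, the problem size is divided by 2, so it takes 6 divisions to reduce to a base case of size 1. The algorithm makes 7 recursive calls at each level.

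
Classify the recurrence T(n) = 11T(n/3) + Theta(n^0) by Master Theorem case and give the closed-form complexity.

Master Theorem for T(n) = 11T(n/3) + O(n^0):

a = 11, b = 3, c = 0
log_b(a) = log_3(11) = 2.1827

Case 1: c = 0 < log_3(11) = 2.1827
T(n) = O(n^(log_3 11))

For T(n) = 11T(n/3) + O(n^0): log_3(11) = 2.1827. This is Case 1 of the Master Theorem (c < log_b(a), work dominated by leaves), giving O(n^(log_3 11)).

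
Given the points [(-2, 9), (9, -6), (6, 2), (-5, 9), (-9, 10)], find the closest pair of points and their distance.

Computing all pairwise distances among 5 points:

d((-2, 9), (9, -6)) = 18.6011
d((-2, 9), (6, 2)) = 10.6301
d((-2, 9), (-5, 9)) = 3.0 <-- minimum
d((-2, 9), (-9, 10)) = 7.0711
d((9, -6), (6, 2)) = 8.544
d((9, -6), (-5, 9)) = 20.5183
d((9, -6), (-9, 10)) = 24.0832
d((6, 2), (-5, 9)) = 13.0384
d((6, 2), (-9, 10)) = 17.0
d((-5, 9), (-9, 10)) = 4.1231

Closest pair: (-2, 9) and (-5, 9) with distance 3.0

The closest pair is (-2, 9) and (-5, 9) with Euclidean distance 3.0. For 5 points, brute-force pairwise comparison is shown above. For large n, the divide-and-conquer algorithm (sort by x, recurse on halves, check the dividing strip) achieves O(n log n).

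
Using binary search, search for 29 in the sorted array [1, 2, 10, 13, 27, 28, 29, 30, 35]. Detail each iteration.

Binary search for 29 in [1, 2, 10, 13, 27, 28, 29, 30, 35]:

lo=0, hi=8, mid=4, arr[mid]=27 -> 27 < 29, search right half
lo=5, hi=8, mid=6, arr[mid]=29 -> Found target at index 6!

Binary search finds 29 at index 6 after 2 comparisons. The search repeatedly halves the search space by comparing with the middle element.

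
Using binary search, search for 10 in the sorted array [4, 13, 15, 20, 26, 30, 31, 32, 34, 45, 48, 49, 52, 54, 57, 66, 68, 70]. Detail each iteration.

Binary search for 10 in [4, 13, 15, 20, 26, 30, 31, 32, 34, 45, 48, 49, 52, 54, 57, 66, 68, 70]:

lo=0, hi=17, mid=8, arr[mid]=34 -> 34 > 10, search left half
lo=0, hi=7, mid=3, arr[mid]=20 -> 20 > 10, search left half
lo=0, hi=2, mid=1, arr[mid]=13 -> 13 > 10, search left half
lo=0, hi=0, mid=0, arr[mid]=4 -> 4 < 10, search right half
lo=1 > hi=0, target 10 not found

Binary search determines that 10 is not in the array after 4 comparisons. The search space was exhausted without finding the target.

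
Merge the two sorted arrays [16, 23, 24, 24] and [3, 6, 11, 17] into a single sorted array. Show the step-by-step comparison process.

Merging process:

Compare 16 vs 3: take 3 from right. Merged: [3]
Compare 16 vs 6: take 6 from right. Merged: [3, 6]
Compare 16 vs 11: take 11 from right. Merged: [3, 6, 11]
Compare 16 vs 17: take 16 from left. Merged: [3, 6, 11, 16]
Compare 23 vs 17: take 17 from right. Merged: [3, 6, 11, 16, 17]
Append remaining from left: [23, 24, 24]. Merged: [3, 6, 11, 16, 17, 23, 24, 24]

Final merged array: [3, 6, 11, 16, 17, 23, 24, 24]
Total comparisons: 5

The merged array is [3, 6, 11, 16, 17, 23, 24, 24], requiring 5 comparisons. The merge step runs in O(n) time where n is the total number of elements.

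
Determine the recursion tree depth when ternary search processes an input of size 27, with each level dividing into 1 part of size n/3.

For divide and conquer with division factor 3:

Problem sizes at each level:
Level 0: 27
Level 1: 9
Level 2: 3
Level 3: 1

The root is level 0 and the size-1 base case is level 3 (the tree spans levels 0 through 3, i.e. 4 levels counting the root), so the depth is the number of divisions: log_3(27) = 3

The recursion tree depth is log_3(27) = 3. At each level, the problem size is divided by 3, so it takes 3 divisions to reduce to a base case of size 1. The algorithm makes 1 recursive call at each level.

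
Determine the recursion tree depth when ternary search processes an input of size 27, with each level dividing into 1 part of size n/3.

For divide and conquer with division factor 3:

Problem sizes at each level:
Level 0: 27
Level 1: 9
Level 2: 3
Level 3: 1

The root is level 0 and the size-1 base case is level 3 (the tree spans levels 0 through 3, i.e. 4 levels counting the root), so the depth is the number of divisions: log_3(27) = 3

The recursion tree depth is log_3(27) = 3. At each level, the problem size is divided by 3, so it takes 3 divisions to reduce to a base case of size 1. The algorithm makes 1 recursive call at each level.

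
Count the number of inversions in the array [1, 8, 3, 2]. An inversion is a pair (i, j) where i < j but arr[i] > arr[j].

Finding inversions in [1, 8, 3, 2]:

(1, 2): arr[1]=8 > arr[2]=3
(1, 3): arr[1]=8 > arr[3]=2
(2, 3): arr[2]=3 > arr[3]=2

Total inversions: 3

The array has 3 inversion(s): (1,2), (1,3), (2,3). Each pair (i,j) satisfies i < j and arr[i] > arr[j].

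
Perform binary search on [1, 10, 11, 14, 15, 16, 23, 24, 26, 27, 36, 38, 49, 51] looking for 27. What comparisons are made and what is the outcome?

Binary search for 27 in [1, 10, 11, 14, 15, 16, 23, 24, 26, 27, 36, 38, 49, 51]:

lo=0, hi=13, mid=6, arr[mid]=23 -> 23 < 27, search right half
lo=7, hi=13, mid=10, arr[mid]=36 -> 36 > 27, search left half
lo=7, hi=9, mid=8, arr[mid]=26 -> 26 < 27, search right half
lo=9, hi=9, mid=9, arr[mid]=27 -> Found target at index 9!

Binary search finds 27 at index 9 after 4 comparisons. The search repeatedly halves the search space by comparing with the middle element.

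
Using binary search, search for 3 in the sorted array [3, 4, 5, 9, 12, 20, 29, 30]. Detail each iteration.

Binary search for 3 in [3, 4, 5, 9, 12, 20, 29, 30]:

lo=0, hi=7, mid=3, arr[mid]=9 -> 9 > 3, search left half
lo=0, hi=2, mid=1, arr[mid]=4 -> 4 > 3, search left half
lo=0, hi=0, mid=0, arr[mid]=3 -> Found target at index 0!

Binary search finds 3 at index 0 after 3 comparisons. The search repeatedly halves the search space by comparing with the middle element.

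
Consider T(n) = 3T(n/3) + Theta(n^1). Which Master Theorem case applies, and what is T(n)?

Master Theorem for T(n) = 3T(n/3) + O(n^1):

a = 3, b = 3, c = 1
log_b(a) = log_3(3) = 1.0000

Case 2: c = 1 = log_3(3) = 1.0000
T(n) = O(n^1 log n) = O(n log n)

For T(n) = 3T(n/3) + O(n^1): log_3(3) = 1.0000. This is Case 2 of the Master Theorem (c = log_b(a), equal work at all levels), giving O(n log n).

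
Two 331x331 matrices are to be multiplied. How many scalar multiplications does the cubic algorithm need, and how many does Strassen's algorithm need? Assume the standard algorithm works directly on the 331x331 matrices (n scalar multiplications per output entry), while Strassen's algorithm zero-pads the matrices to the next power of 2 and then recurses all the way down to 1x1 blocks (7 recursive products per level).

Matrix multiplication for 331x331 matrices:

Strassen's algorithm requires power-of-2 dimensions. Pad 331x331 to 512x512 (next power of 2).

Standard algorithm: 331^3 = 36264691 multiplications
Strassen's algorithm: 7^(log2(512)) = 7^9 = 40353607 multiplications
Difference: 36264691 - 40353607 = -4088916 (Strassen uses MORE here due to padding overhead — for small or just-over-power-of-2 n, padding can outweigh the per-level savings)

Standard: 36264691 multiplications (331^3). Strassen: 40353607 multiplications (7^9, after padding to 512x512). Strassen reduces 8 recursive multiplications to 7 at each level.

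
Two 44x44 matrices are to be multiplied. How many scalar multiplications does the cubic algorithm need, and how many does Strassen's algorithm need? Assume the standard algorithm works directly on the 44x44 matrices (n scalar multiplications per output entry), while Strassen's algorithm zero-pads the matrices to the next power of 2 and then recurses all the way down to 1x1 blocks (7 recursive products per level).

Matrix multiplication for 44x44 matrices:

Strassen's algorithm requires power-of-2 dimensions. Pad 44x44 to 64x64 (next power of 2).

Standard algorithm: 44^3 = 85184 multiplications
Strassen's algorithm: 7^(log2(64)) = 7^6 = 117649 multiplications
Difference: 85184 - 117649 = -32465 (Strassen uses MORE here due to padding overhead — for small or just-over-power-of-2 n, padding can outweigh the per-level savings)

Standard: 85184 multiplications (44^3). Strassen: 117649 multiplications (7^6, after padding to 64x64). Strassen reduces 8 recursive multiplications to 7 at each level.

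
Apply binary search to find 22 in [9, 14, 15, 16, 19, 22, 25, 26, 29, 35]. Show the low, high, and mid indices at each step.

Binary search for 22 in [9, 14, 15, 16, 19, 22, 25, 26, 29, 35]:

lo=0, hi=9, mid=4, arr[mid]=19 -> 19 < 22, search right half
lo=5, hi=9, mid=7, arr[mid]=26 -> 26 > 22, search left half
lo=5, hi=6, mid=5, arr[mid]=22 -> Found target at index 5!

Binary search finds 22 at index 5 after 3 comparisons. The search repeatedly halves the search space by comparing with the middle element.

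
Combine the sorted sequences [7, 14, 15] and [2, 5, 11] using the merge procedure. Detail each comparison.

Merging process:

Compare 7 vs 2: take 2 from right. Merged: [2]
Compare 7 vs 5: take 5 from right. Merged: [2, 5]
Compare 7 vs 11: take 7 from left. Merged: [2, 5, 7]
Compare 14 vs 11: take 11 from right. Merged: [2, 5, 7, 11]
Append remaining from left: [14, 15]. Merged: [2, 5, 7, 11, 14, 15]

Final merged array: [2, 5, 7, 11, 14, 15]
Total comparisons: 4

The merged array is [2, 5, 7, 11, 14, 15], requiring 4 comparisons. The merge step runs in O(n) time where n is the total number of elements.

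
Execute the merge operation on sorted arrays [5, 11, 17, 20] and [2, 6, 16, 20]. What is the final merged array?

Merging process:

Compare 5 vs 2: take 2 from right. Merged: [2]
Compare 5 vs 6: take 5 from left. Merged: [2, 5]
Compare 11 vs 6: take 6 from right. Merged: [2, 5, 6]
Compare 11 vs 16: take 11 from left. Merged: [2, 5, 6, 11]
Compare 17 vs 16: take 16 from right. Merged: [2, 5, 6, 11, 16]
Compare 17 vs 20: take 17 from left. Merged: [2, 5, 6, 11, 16, 17]
Compare 20 vs 20: take 20 from left. Merged: [2, 5, 6, 11, 16, 17, 20]
Append remaining from right: [20]. Merged: [2, 5, 6, 11, 16, 17, 20, 20]

Final merged array: [2, 5, 6, 11, 16, 17, 20, 20]
Total comparisons: 7

The merged array is [2, 5, 6, 11, 16, 17, 20, 20], requiring 7 comparisons. The merge step runs in O(n) time where n is the total number of elements.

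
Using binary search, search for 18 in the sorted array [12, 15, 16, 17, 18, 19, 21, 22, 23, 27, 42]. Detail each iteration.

Binary search for 18 in [12, 15, 16, 17, 18, 19, 21, 22, 23, 27, 42]:

lo=0, hi=10, mid=5, arr[mid]=19 -> 19 > 18, search left half
lo=0, hi=4, mid=2, arr[mid]=16 -> 16 < 18, search right half
lo=3, hi=4, mid=3, arr[mid]=17 -> 17 < 18, search right half
lo=4, hi=4, mid=4, arr[mid]=18 -> Found target at index 4!

Binary search finds 18 at index 4 after 4 comparisons. The search repeatedly halves the search space by comparing with the middle element.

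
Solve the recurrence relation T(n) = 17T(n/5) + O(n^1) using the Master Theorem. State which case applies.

Master Theorem for T(n) = 17T(n/5) + O(n^1):

a = 17, b = 5, c = 1
log_b(a) = log_5(17) = 1.7604

Case 1: c = 1 < log_5(17) = 1.7604
T(n) = O(n^(log_5 17))

For T(n) = 17T(n/5) + O(n^1): log_5(17) = 1.7604. This is Case 1 of the Master Theorem (c < log_b(a), work dominated by leaves), giving O(n^(log_5 17)).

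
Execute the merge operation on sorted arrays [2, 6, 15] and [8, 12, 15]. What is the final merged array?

Merging process:

Compare 2 vs 8: take 2 from left. Merged: [2]
Compare 6 vs 8: take 6 from left. Merged: [2, 6]
Compare 15 vs 8: take 8 from right. Merged: [2, 6, 8]
Compare 15 vs 12: take 12 from right. Merged: [2, 6, 8, 12]
Compare 15 vs 15: take 15 from left. Merged: [2, 6, 8, 12, 15]
Append remaining from right: [15]. Merged: [2, 6, 8, 12, 15, 15]

Final merged array: [2, 6, 8, 12, 15, 15]
Total comparisons: 5

The merged array is [2, 6, 8, 12, 15, 15], requiring 5 comparisons. The merge step runs in O(n) time where n is the total number of elements.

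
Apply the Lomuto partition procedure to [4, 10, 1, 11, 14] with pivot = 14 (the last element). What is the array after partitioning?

Lomuto partition with pivot = 14:

Initial array: [4, 10, 1, 11, 14]

arr[0]=4 <= 14: swap with position 0, array becomes [4, 10, 1, 11, 14]
arr[1]=10 <= 14: swap with position 1, array becomes [4, 10, 1, 11, 14]
arr[2]=1 <= 14: swap with position 2, array becomes [4, 10, 1, 11, 14]
arr[3]=11 <= 14: swap with position 3, array becomes [4, 10, 1, 11, 14]

Place pivot at position 4: [4, 10, 1, 11, 14]
Pivot position: 4

After partitioning with pivot 14, the array becomes [4, 10, 1, 11, 14]. The pivot is placed at index 4. All elements to the left of the pivot are <= 14, and all elements to the right are > 14.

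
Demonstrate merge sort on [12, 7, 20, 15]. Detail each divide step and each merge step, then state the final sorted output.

Merge sort trace:

Split: [12, 7, 20, 15] -> [12, 7] and [20, 15]
  Split: [12, 7] -> [12] and [7]
  Merge: [12] + [7] -> [7, 12]
  Split: [20, 15] -> [20] and [15]
  Merge: [20] + [15] -> [15, 20]
Merge: [7, 12] + [15, 20] -> [7, 12, 15, 20]

Final sorted array: [7, 12, 15, 20]

The merge sort proceeds by recursively splitting the array and merging sorted halves.
After all merges, the sorted array is [7, 12, 15, 20].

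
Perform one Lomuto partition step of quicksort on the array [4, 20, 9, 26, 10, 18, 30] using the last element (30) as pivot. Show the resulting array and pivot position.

Lomuto partition with pivot = 30:

Initial array: [4, 20, 9, 26, 10, 18, 30]

arr[0]=4 <= 30: swap with position 0, array becomes [4, 20, 9, 26, 10, 18, 30]
arr[1]=20 <= 30: swap with position 1, array becomes [4, 20, 9, 26, 10, 18, 30]
arr[2]=9 <= 30: swap with position 2, array becomes [4, 20, 9, 26, 10, 18, 30]
arr[3]=26 <= 30: swap with position 3, array becomes [4, 20, 9, 26, 10, 18, 30]
arr[4]=10 <= 30: swap with position 4, array becomes [4, 20, 9, 26, 10, 18, 30]
arr[5]=18 <= 30: swap with position 5, array becomes [4, 20, 9, 26, 10, 18, 30]

Place pivot at position 6: [4, 20, 9, 26, 10, 18, 30]
Pivot position: 6

After partitioning with pivot 30, the array becomes [4, 20, 9, 26, 10, 18, 30]. The pivot is placed at index 6. All elements to the left of the pivot are <= 30, and all elements to the right are > 30.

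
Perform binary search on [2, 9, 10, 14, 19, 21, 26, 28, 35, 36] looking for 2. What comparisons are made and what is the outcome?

Binary search for 2 in [2, 9, 10, 14, 19, 21, 26, 28, 35, 36]:

lo=0, hi=9, mid=4, arr[mid]=19 -> 19 > 2, search left half
lo=0, hi=3, mid=1, arr[mid]=9 -> 9 > 2, search left half
lo=0, hi=0, mid=0, arr[mid]=2 -> Found target at index 0!

Binary search finds 2 at index 0 after 3 comparisons. The search repeatedly halves the search space by comparing with the middle element.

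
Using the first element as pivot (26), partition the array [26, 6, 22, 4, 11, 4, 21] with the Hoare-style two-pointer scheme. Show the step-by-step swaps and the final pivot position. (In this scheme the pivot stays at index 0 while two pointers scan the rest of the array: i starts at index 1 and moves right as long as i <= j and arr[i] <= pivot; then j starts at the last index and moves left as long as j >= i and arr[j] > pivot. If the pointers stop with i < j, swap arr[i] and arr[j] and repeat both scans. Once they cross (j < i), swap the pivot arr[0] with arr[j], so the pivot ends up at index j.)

Hoare-style two-pointer partition with pivot = 26:

Initial array: [26, 6, 22, 4, 11, 4, 21]

Pointers start at i = 1, j = 6.
i ends at 7, j ends at 6: the pointers have crossed (j < i), so scanning stops.

Swap pivot arr[0] with arr[6] to place pivot at position 6: [21, 6, 22, 4, 11, 4, 26]
Pivot position: 6

After partitioning with pivot 26, the array becomes [21, 6, 22, 4, 11, 4, 26]. The pivot is placed at index 6. All elements to the left of the pivot are <= 26, and all elements to the right are > 26.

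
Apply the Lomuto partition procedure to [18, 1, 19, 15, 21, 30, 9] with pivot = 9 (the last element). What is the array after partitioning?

Lomuto partition with pivot = 9:

Initial array: [18, 1, 19, 15, 21, 30, 9]

arr[0]=18 > 9: no swap
arr[1]=1 <= 9: swap with position 0, array becomes [1, 18, 19, 15, 21, 30, 9]
arr[2]=19 > 9: no swap
arr[3]=15 > 9: no swap
arr[4]=21 > 9: no swap
arr[5]=30 > 9: no swap

Place pivot at position 1: [1, 9, 19, 15, 21, 30, 18]
Pivot position: 1

After partitioning with pivot 9, the array becomes [1, 9, 19, 15, 21, 30, 18]. The pivot is placed at index 1. All elements to the left of the pivot are <= 9, and all elements to the right are > 9.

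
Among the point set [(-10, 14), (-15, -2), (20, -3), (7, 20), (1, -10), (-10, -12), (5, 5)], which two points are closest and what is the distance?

Computing all pairwise distances among 7 points:

d((-10, 14), (-15, -2)) = 16.7631
d((-10, 14), (20, -3)) = 34.4819
d((-10, 14), (7, 20)) = 18.0278
d((-10, 14), (1, -10)) = 26.4008
d((-10, 14), (-10, -12)) = 26.0
d((-10, 14), (5, 5)) = 17.4929
d((-15, -2), (20, -3)) = 35.0143
d((-15, -2), (7, 20)) = 31.1127
d((-15, -2), (1, -10)) = 17.8885
d((-15, -2), (-10, -12)) = 11.1803 <-- minimum
d((-15, -2), (5, 5)) = 21.1896
d((20, -3), (7, 20)) = 26.4197
d((20, -3), (1, -10)) = 20.2485
d((20, -3), (-10, -12)) = 31.3209
d((20, -3), (5, 5)) = 17.0
d((7, 20), (1, -10)) = 30.5941
d((7, 20), (-10, -12)) = 36.2353
d((7, 20), (5, 5)) = 15.1327
d((1, -10), (-10, -12)) = 11.1803 <-- minimum
d((1, -10), (5, 5)) = 15.5242
d((-10, -12), (5, 5)) = 22.6716

Minimum distance: 11.1803 (tie among 2 pairs: (-15, -2) and (-10, -12); (1, -10) and (-10, -12))

The minimum Euclidean distance is 11.1803. There is a tie: 2 pairs achieve this minimum — (-15, -2) and (-10, -12); (1, -10) and (-10, -12). Any of these is a valid closest pair. For 7 points, brute-force pairwise comparison is shown above. For large n, the divide-and-conquer algorithm (sort by x, recurse on halves, check the dividing strip) achieves O(n log n).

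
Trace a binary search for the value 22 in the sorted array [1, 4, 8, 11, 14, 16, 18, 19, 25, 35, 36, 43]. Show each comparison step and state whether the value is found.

Binary search for 22 in [1, 4, 8, 11, 14, 16, 18, 19, 25, 35, 36, 43]:

lo=0, hi=11, mid=5, arr[mid]=16 -> 16 < 22, search right half
lo=6, hi=11, mid=8, arr[mid]=25 -> 25 > 22, search left half
lo=6, hi=7, mid=6, arr[mid]=18 -> 18 < 22, search right half
lo=7, hi=7, mid=7, arr[mid]=19 -> 19 < 22, search right half
lo=8 > hi=7, target 22 not found

Binary search determines that 22 is not in the array after 4 comparisons. The search space was exhausted without finding the target.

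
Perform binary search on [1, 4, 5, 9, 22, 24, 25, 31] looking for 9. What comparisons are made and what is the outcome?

Binary search for 9 in [1, 4, 5, 9, 22, 24, 25, 31]:

lo=0, hi=7, mid=3, arr[mid]=9 -> Found target at index 3!

Binary search finds 9 at index 3 after 1 comparisons. The search repeatedly halves the search space by comparing with the middle element.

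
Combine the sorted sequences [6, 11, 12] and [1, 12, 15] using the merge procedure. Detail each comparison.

Merging process:

Compare 6 vs 1: take 1 from right. Merged: [1]
Compare 6 vs 12: take 6 from left. Merged: [1, 6]
Compare 11 vs 12: take 11 from left. Merged: [1, 6, 11]
Compare 12 vs 12: take 12 from left. Merged: [1, 6, 11, 12]
Append remaining from right: [12, 15]. Merged: [1, 6, 11, 12, 12, 15]

Final merged array: [1, 6, 11, 12, 12, 15]
Total comparisons: 4

The merged array is [1, 6, 11, 12, 12, 15], requiring 4 comparisons. The merge step runs in O(n) time where n is the total number of elements.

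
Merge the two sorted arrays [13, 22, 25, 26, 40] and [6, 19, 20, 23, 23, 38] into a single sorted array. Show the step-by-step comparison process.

Merging process:

Compare 13 vs 6: take 6 from right. Merged: [6]
Compare 13 vs 19: take 13 from left. Merged: [6, 13]
Compare 22 vs 19: take 19 from right. Merged: [6, 13, 19]
Compare 22 vs 20: take 20 from right. Merged: [6, 13, 19, 20]
Compare 22 vs 23: take 22 from left. Merged: [6, 13, 19, 20, 22]
Compare 25 vs 23: take 23 from right. Merged: [6, 13, 19, 20, 22, 23]
Compare 25 vs 23: take 23 from right. Merged: [6, 13, 19, 20, 22, 23, 23]
Compare 25 vs 38: take 25 from left. Merged: [6, 13, 19, 20, 22, 23, 23, 25]
Compare 26 vs 38: take 26 from left. Merged: [6, 13, 19, 20, 22, 23, 23, 25, 26]
Compare 40 vs 38: take 38 from right. Merged: [6, 13, 19, 20, 22, 23, 23, 25, 26, 38]
Append remaining from left: [40]. Merged: [6, 13, 19, 20, 22, 23, 23, 25, 26, 38, 40]

Final merged array: [6, 13, 19, 20, 22, 23, 23, 25, 26, 38, 40]
Total comparisons: 10

The merged array is [6, 13, 19, 20, 22, 23, 23, 25, 26, 38, 40], requiring 10 comparisons. The merge step runs in O(n) time where n is the total number of elements.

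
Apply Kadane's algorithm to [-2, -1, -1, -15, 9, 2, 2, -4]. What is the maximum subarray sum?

Using Kadane's algorithm on [-2, -1, -1, -15, 9, 2, 2, -4]:

Scanning through the array:
Position 1 (value -1): max_ending_here = -1, max_so_far = -1
Position 2 (value -1): max_ending_here = -1, max_so_far = -1
Position 3 (value -15): max_ending_here = -15, max_so_far = -1
Position 4 (value 9): max_ending_here = 9, max_so_far = 9
Position 5 (value 2): max_ending_here = 11, max_so_far = 11
Position 6 (value 2): max_ending_here = 13, max_so_far = 13
Position 7 (value -4): max_ending_here = 9, max_so_far = 13

Maximum subarray: [9, 2, 2]
Maximum sum: 13

The maximum subarray is [9, 2, 2] with sum 13. This subarray runs from index 4 to index 6.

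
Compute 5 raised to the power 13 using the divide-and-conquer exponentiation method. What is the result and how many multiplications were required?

Computing 5^13 by squaring (build up from 5^1; each line after the first costs one multiplication):

5^1 = 5
5^2 = (5^1)^2 = 5^2 = 25
5^3 = 5 * 5^2 = 5 * 25 = 125
5^6 = (5^3)^2 = 125^2 = 15625
5^12 = (5^6)^2 = 15625^2 = 244140625
5^13 = 5 * 5^12 = 5 * 244140625 = 1220703125

Result: 1220703125
Multiplications needed: 5 (5 lines after 5^1)

5^13 = 1220703125. Using exponentiation by squaring, this requires 5 multiplications. The key idea: if the exponent is even, square the half-power; if odd, multiply by the base once.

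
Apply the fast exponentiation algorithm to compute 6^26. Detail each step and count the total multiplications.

Computing 6^26 by squaring (build up from 6^1; each line after the first costs one multiplication):

6^1 = 6
6^2 = (6^1)^2 = 6^2 = 36
6^3 = 6 * 6^2 = 6 * 36 = 216
6^6 = (6^3)^2 = 216^2 = 46656
6^12 = (6^6)^2 = 46656^2 = 2176782336
6^13 = 6 * 6^12 = 6 * 2176782336 = 13060694016
6^26 = (6^13)^2 = 13060694016^2 = 170581728179578208256

Result: 170581728179578208256
Multiplications needed: 6 (6 lines after 6^1)

6^26 = 170581728179578208256. Using exponentiation by squaring, this requires 6 multiplications. The key idea: if the exponent is even, square the half-power; if odd, multiply by the base once.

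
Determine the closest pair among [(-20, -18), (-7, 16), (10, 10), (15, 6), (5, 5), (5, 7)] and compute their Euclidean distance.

Computing all pairwise distances among 6 points:

d((-20, -18), (-7, 16)) = 36.4005
d((-20, -18), (10, 10)) = 41.0366
d((-20, -18), (15, 6)) = 42.4382
d((-20, -18), (5, 5)) = 33.9706
d((-20, -18), (5, 7)) = 35.3553
d((-7, 16), (10, 10)) = 18.0278
d((-7, 16), (15, 6)) = 24.1661
d((-7, 16), (5, 5)) = 16.2788
d((-7, 16), (5, 7)) = 15.0
d((10, 10), (15, 6)) = 6.4031
d((10, 10), (5, 5)) = 7.0711
d((10, 10), (5, 7)) = 5.831
d((15, 6), (5, 5)) = 10.0499
d((15, 6), (5, 7)) = 10.0499
d((5, 5), (5, 7)) = 2.0 <-- minimum

Closest pair: (5, 5) and (5, 7) with distance 2.0

The closest pair is (5, 5) and (5, 7) with Euclidean distance 2.0. For 6 points, brute-force pairwise comparison is shown above. For large n, the divide-and-conquer algorithm (sort by x, recurse on halves, check the dividing strip) achieves O(n log n).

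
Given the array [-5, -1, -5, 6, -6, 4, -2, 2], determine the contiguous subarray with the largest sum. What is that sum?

Using Kadane's algorithm on [-5, -1, -5, 6, -6, 4, -2, 2]:

Scanning through the array:
Position 1 (value -1): max_ending_here = -1, max_so_far = -1
Position 2 (value -5): max_ending_here = -5, max_so_far = -1
Position 3 (value 6): max_ending_here = 6, max_so_far = 6
Position 4 (value -6): max_ending_here = 0, max_so_far = 6
Position 5 (value 4): max_ending_here = 4, max_so_far = 6
Position 6 (value -2): max_ending_here = 2, max_so_far = 6
Position 7 (value 2): max_ending_here = 4, max_so_far = 6

Maximum subarray: [6]
Maximum sum: 6

The maximum subarray is [6] with sum 6. This subarray runs from index 3 to index 3.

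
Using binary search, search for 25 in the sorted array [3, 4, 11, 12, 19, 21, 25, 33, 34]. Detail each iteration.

Binary search for 25 in [3, 4, 11, 12, 19, 21, 25, 33, 34]:

lo=0, hi=8, mid=4, arr[mid]=19 -> 19 < 25, search right half
lo=5, hi=8, mid=6, arr[mid]=25 -> Found target at index 6!

Binary search finds 25 at index 6 after 2 comparisons. The search repeatedly halves the search space by comparing with the middle element.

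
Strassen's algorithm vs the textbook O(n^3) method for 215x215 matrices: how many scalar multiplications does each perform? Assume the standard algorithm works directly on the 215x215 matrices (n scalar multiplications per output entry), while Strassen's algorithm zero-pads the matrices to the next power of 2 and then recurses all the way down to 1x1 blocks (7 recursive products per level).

Matrix multiplication for 215x215 matrices:

Strassen's algorithm requires power-of-2 dimensions. Pad 215x215 to 256x256 (next power of 2).

Standard algorithm: 215^3 = 9938375 multiplications
Strassen's algorithm: 7^(log2(256)) = 7^8 = 5764801 multiplications
Savings: 9938375 - 5764801 = 4173574 multiplications

Standard: 9938375 multiplications (215^3). Strassen: 5764801 multiplications (7^8, after padding to 256x256). Strassen reduces 8 recursive multiplications to 7 at each level.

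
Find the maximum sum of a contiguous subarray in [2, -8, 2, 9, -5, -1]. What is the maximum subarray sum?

Using Kadane's algorithm on [2, -8, 2, 9, -5, -1]:

Scanning through the array:
Position 1 (value -8): max_ending_here = -6, max_so_far = 2
Position 2 (value 2): max_ending_here = 2, max_so_far = 2
Position 3 (value 9): max_ending_here = 11, max_so_far = 11
Position 4 (value -5): max_ending_here = 6, max_so_far = 11
Position 5 (value -1): max_ending_here = 5, max_so_far = 11

Maximum subarray: [2, 9]
Maximum sum: 11

The maximum subarray is [2, 9] with sum 11. This subarray runs from index 2 to index 3.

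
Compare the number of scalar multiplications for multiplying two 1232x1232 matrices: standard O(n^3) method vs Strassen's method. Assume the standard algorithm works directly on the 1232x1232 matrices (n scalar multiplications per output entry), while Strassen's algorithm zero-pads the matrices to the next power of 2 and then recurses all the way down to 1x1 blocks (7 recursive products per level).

Matrix multiplication for 1232x1232 matrices:

Strassen's algorithm requires power-of-2 dimensions. Pad 1232x1232 to 2048x2048 (next power of 2).

Standard algorithm: 1232^3 = 1869959168 multiplications
Strassen's algorithm: 7^(log2(2048)) = 7^11 = 1977326743 multiplications
Difference: 1869959168 - 1977326743 = -107367575 (Strassen uses MORE here due to padding overhead — for small or just-over-power-of-2 n, padding can outweigh the per-level savings)

Standard: 1869959168 multiplications (1232^3). Strassen: 1977326743 multiplications (7^11, after padding to 2048x2048). Strassen reduces 8 recursive multiplications to 7 at each level.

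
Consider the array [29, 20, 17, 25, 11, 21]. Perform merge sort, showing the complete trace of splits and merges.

Merge sort trace:

Split: [29, 20, 17, 25, 11, 21] -> [29, 20, 17] and [25, 11, 21]
  Split: [29, 20, 17] -> [29] and [20, 17]
    Split: [20, 17] -> [20] and [17]
    Merge: [20] + [17] -> [17, 20]
  Merge: [29] + [17, 20] -> [17, 20, 29]
  Split: [25, 11, 21] -> [25] and [11, 21]
    Split: [11, 21] -> [11] and [21]
    Merge: [11] + [21] -> [11, 21]
  Merge: [25] + [11, 21] -> [11, 21, 25]
Merge: [17, 20, 29] + [11, 21, 25] -> [11, 17, 20, 21, 25, 29]

Final sorted array: [11, 17, 20, 21, 25, 29]

The merge sort proceeds by recursively splitting the array and merging sorted halves.
After all merges, the sorted array is [11, 17, 20, 21, 25, 29].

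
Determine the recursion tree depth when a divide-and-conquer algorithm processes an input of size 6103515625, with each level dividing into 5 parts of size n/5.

For divide and conquer with division factor 5:

Problem sizes at each level:
Level 0: 6103515625
Level 1: 1220703125
Level 2: 244140625
Level 3: 48828125
Level 4: 9765625
Level 5: 1953125
Level 6: 390625
Level 7: 78125
Level 8: 15625
Level 9: 3125
Level 10: 625
Level 11: 125
Level 12: 25
Level 13: 5
Level 14: 1

The root is level 0 and the size-1 base case is level 14 (the tree spans levels 0 through 14, i.e. 15 levels counting the root), so the depth is the number of divisions: log_5(6103515625) = 14

The recursion tree depth is log_5(6103515625) = 14. At each level, the problem size is divided by 5, so it takes 14 divisions to reduce to a base case of size 1. The algorithm makes 5 recursive calls at each level.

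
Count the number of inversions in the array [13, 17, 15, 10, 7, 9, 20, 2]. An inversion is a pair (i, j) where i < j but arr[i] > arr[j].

Finding inversions in [13, 17, 15, 10, 7, 9, 20, 2]:

(0, 3): arr[0]=13 > arr[3]=10
(0, 4): arr[0]=13 > arr[4]=7
(0, 5): arr[0]=13 > arr[5]=9
(0, 7): arr[0]=13 > arr[7]=2
(1, 2): arr[1]=17 > arr[2]=15
(1, 3): arr[1]=17 > arr[3]=10
(1, 4): arr[1]=17 > arr[4]=7
(1, 5): arr[1]=17 > arr[5]=9
(1, 7): arr[1]=17 > arr[7]=2
(2, 3): arr[2]=15 > arr[3]=10
(2, 4): arr[2]=15 > arr[4]=7
(2, 5): arr[2]=15 > arr[5]=9
(2, 7): arr[2]=15 > arr[7]=2
(3, 4): arr[3]=10 > arr[4]=7
(3, 5): arr[3]=10 > arr[5]=9
(3, 7): arr[3]=10 > arr[7]=2
(4, 7): arr[4]=7 > arr[7]=2
(5, 7): arr[5]=9 > arr[7]=2
(6, 7): arr[6]=20 > arr[7]=2

Total inversions: 19

The array has 19 inversion(s): (0,3), (0,4), (0,5), (0,7), (1,2), (1,3), (1,4), (1,5), (1,7), (2,3), (2,4), (2,5), (2,7), (3,4), (3,5), (3,7), (4,7), (5,7), (6,7). Each pair (i,j) satisfies i < j and arr[i] > arr[j].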